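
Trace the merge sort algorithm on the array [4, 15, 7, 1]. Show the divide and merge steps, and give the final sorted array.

Merge sort trace:

Split: [4, 15, 7, 1] -> [4, 15] and [7, 1]
  Split: [4, 15] -> [4] and [15]
  Merge: [4] + [15] -> [4, 15]
  Split: [7, 1] -> [7] and [1]
  Merge: [7] + [1] -> [1, 7]
Merge: [4, 15] + [1, 7] -> [1, 4, 7, 15]

Final sorted array: [1, 4, 7, 15]

The merge sort proceeds by recursively splitting the array and merging sorted halves.
After all merges, the sorted array is [1, 4, 7, 15].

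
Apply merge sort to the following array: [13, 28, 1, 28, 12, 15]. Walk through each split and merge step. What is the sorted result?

Merge sort trace:

Split: [13, 28, 1, 28, 12, 15] -> [13, 28, 1] and [28, 12, 15]
  Split: [13, 28, 1] -> [13] and [28, 1]
    Split: [28, 1] -> [28] and [1]
    Merge: [28] + [1] -> [1, 28]
  Merge: [13] + [1, 28] -> [1, 13, 28]
  Split: [28, 12, 15] -> [28] and [12, 15]
    Split: [12, 15] -> [12] and [15]
    Merge: [12] + [15] -> [12, 15]
  Merge: [28] + [12, 15] -> [12, 15, 28]
Merge: [1, 13, 28] + [12, 15, 28] -> [1, 12, 13, 15, 28, 28]

Final sorted array: [1, 12, 13, 15, 28, 28]

The merge sort proceeds by recursively splitting the array and merging sorted halves.
After all merges, the sorted array is [1, 12, 13, 15, 28, 28].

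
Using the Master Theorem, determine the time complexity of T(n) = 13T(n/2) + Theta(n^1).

Master Theorem for T(n) = 13T(n/2) + O(n^1):

a = 13, b = 2, c = 1
log_b(a) = log_2(13) = 3.7004

Case 1: c = 1 < log_2(13) = 3.7004
T(n) = O(n^(log_2 13))

For T(n) = 13T(n/2) + O(n^1): log_2(13) = 3.7004. This is Case 1 of the Master Theorem (c < log_b(a), work dominated by leaves), giving O(n^(log_2 13)).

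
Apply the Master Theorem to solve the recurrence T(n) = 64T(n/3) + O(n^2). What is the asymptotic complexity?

Master Theorem for T(n) = 64T(n/3) + O(n^2):

a = 64, b = 3, c = 2
log_b(a) = log_3(64) = 3.7856

Case 1: c = 2 < log_3(64) = 3.7856
T(n) = O(n^(log_3 64))

For T(n) = 64T(n/3) + O(n^2): log_3(64) = 3.7856. This is Case 1 of the Master Theorem (c < log_b(a), work dominated by leaves), giving O(n^(log_3 64)).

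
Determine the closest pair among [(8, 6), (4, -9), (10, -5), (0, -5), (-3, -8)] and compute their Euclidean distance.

Computing all pairwise distances among 5 points:

d((8, 6), (4, -9)) = 15.5242
d((8, 6), (10, -5)) = 11.1803
d((8, 6), (0, -5)) = 13.6015
d((8, 6), (-3, -8)) = 17.8045
d((4, -9), (10, -5)) = 7.2111
d((4, -9), (0, -5)) = 5.6569
d((4, -9), (-3, -8)) = 7.0711
d((10, -5), (0, -5)) = 10.0
d((10, -5), (-3, -8)) = 13.3417
d((0, -5), (-3, -8)) = 4.2426 <-- minimum

Closest pair: (0, -5) and (-3, -8) with distance 4.2426

The closest pair is (0, -5) and (-3, -8) with Euclidean distance 4.2426. For 5 points, brute-force pairwise comparison is shown above. For large n, the divide-and-conquer algorithm (sort by x, recurse on halves, check the dividing strip) achieves O(n log n).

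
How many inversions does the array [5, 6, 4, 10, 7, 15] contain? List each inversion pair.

Finding inversions in [5, 6, 4, 10, 7, 15]:

(0, 2): arr[0]=5 > arr[2]=4
(1, 2): arr[1]=6 > arr[2]=4
(3, 4): arr[3]=10 > arr[4]=7

Total inversions: 3

The array has 3 inversion(s): (0,2), (1,2), (3,4). Each pair (i,j) satisfies i < j and arr[i] > arr[j].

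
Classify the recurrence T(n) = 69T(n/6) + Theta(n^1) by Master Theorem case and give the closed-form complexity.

Master Theorem for T(n) = 69T(n/6) + O(n^1):

a = 69, b = 6, c = 1
log_b(a) = log_6(69) = 2.3631

Case 1: c = 1 < log_6(69) = 2.3631
T(n) = O(n^(log_6 69))

For T(n) = 69T(n/6) + O(n^1): log_6(69) = 2.3631. This is Case 1 of the Master Theorem (c < log_b(a), work dominated by leaves), giving O(n^(log_6 69)).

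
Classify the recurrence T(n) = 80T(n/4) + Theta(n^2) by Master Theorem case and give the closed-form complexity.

Master Theorem for T(n) = 80T(n/4) + O(n^2):

a = 80, b = 4, c = 2
log_b(a) = log_4(80) = 3.1610

Case 1: c = 2 < log_4(80) = 3.1610
T(n) = O(n^(log_4 80))

For T(n) = 80T(n/4) + O(n^2): log_4(80) = 3.1610. This is Case 1 of the Master Theorem (c < log_b(a), work dominated by leaves), giving O(n^(log_4 80)).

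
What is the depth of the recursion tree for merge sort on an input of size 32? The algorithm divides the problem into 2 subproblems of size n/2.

For divide and conquer with division factor 2:

Problem sizes at each level:
Level 0: 32
Level 1: 16
Level 2: 8
Level 3: 4
Level 4: 2
Level 5: 1

The root is level 0 and the size-1 base case is level 5 (the tree spans levels 0 through 5, i.e. 6 levels counting the root), so the depth is the number of divisions: log_2(32) = 5

The recursion tree depth is log_2(32) = 5. At each level, the problem size is divided by 2, so it takes 5 divisions to reduce to a base case of size 1. The algorithm makes 2 recursive calls at each level.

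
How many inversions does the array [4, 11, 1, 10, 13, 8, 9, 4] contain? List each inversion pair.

Finding inversions in [4, 11, 1, 10, 13, 8, 9, 4]:

(0, 2): arr[0]=4 > arr[2]=1
(1, 2): arr[1]=11 > arr[2]=1
(1, 3): arr[1]=11 > arr[3]=10
(1, 5): arr[1]=11 > arr[5]=8
(1, 6): arr[1]=11 > arr[6]=9
(1, 7): arr[1]=11 > arr[7]=4
(3, 5): arr[3]=10 > arr[5]=8
(3, 6): arr[3]=10 > arr[6]=9
(3, 7): arr[3]=10 > arr[7]=4
(4, 5): arr[4]=13 > arr[5]=8
(4, 6): arr[4]=13 > arr[6]=9
(4, 7): arr[4]=13 > arr[7]=4
(5, 7): arr[5]=8 > arr[7]=4
(6, 7): arr[6]=9 > arr[7]=4

Total inversions: 14

The array has 14 inversion(s): (0,2), (1,2), (1,3), (1,5), (1,6), (1,7), (3,5), (3,6), (3,7), (4,5), (4,6), (4,7), (5,7), (6,7). Each pair (i,j) satisfies i < j and arr[i] > arr[j].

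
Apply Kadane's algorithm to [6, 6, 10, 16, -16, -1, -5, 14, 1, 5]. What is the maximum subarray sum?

Using Kadane's algorithm on [6, 6, 10, 16, -16, -1, -5, 14, 1, 5]:

Scanning through the array:
Position 1 (value 6): max_ending_here = 12, max_so_far = 12
Position 2 (value 10): max_ending_here = 22, max_so_far = 22
Position 3 (value 16): max_ending_here = 38, max_so_far = 38
Position 4 (value -16): max_ending_here = 22, max_so_far = 38
Position 5 (value -1): max_ending_here = 21, max_so_far = 38
Position 6 (value -5): max_ending_here = 16, max_so_far = 38
Position 7 (value 14): max_ending_here = 30, max_so_far = 38
Position 8 (value 1): max_ending_here = 31, max_so_far = 38
Position 9 (value 5): max_ending_here = 36, max_so_far = 38

Maximum subarray: [6, 6, 10, 16]
Maximum sum: 38

The maximum subarray is [6, 6, 10, 16] with sum 38. This subarray runs from index 0 to index 3.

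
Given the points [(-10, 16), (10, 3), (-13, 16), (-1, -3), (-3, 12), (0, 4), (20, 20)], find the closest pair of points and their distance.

Computing all pairwise distances among 7 points:

d((-10, 16), (10, 3)) = 23.8537
d((-10, 16), (-13, 16)) = 3.0 <-- minimum
d((-10, 16), (-1, -3)) = 21.0238
d((-10, 16), (-3, 12)) = 8.0623
d((-10, 16), (0, 4)) = 15.6205
d((-10, 16), (20, 20)) = 30.2655
d((10, 3), (-13, 16)) = 26.4197
d((10, 3), (-1, -3)) = 12.53
d((10, 3), (-3, 12)) = 15.8114
d((10, 3), (0, 4)) = 10.0499
d((10, 3), (20, 20)) = 19.7231
d((-13, 16), (-1, -3)) = 22.4722
d((-13, 16), (-3, 12)) = 10.7703
d((-13, 16), (0, 4)) = 17.6918
d((-13, 16), (20, 20)) = 33.2415
d((-1, -3), (-3, 12)) = 15.1327
d((-1, -3), (0, 4)) = 7.0711
d((-1, -3), (20, 20)) = 31.1448
d((-3, 12), (0, 4)) = 8.544
d((-3, 12), (20, 20)) = 24.3516
d((0, 4), (20, 20)) = 25.6125

Closest pair: (-10, 16) and (-13, 16) with distance 3.0

The closest pair is (-10, 16) and (-13, 16) with Euclidean distance 3.0. For 7 points, brute-force pairwise comparison is shown above. For large n, the divide-and-conquer algorithm (sort by x, recurse on halves, check the dividing strip) achieves O(n log n).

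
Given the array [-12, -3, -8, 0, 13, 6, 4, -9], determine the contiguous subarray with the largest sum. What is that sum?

Using Kadane's algorithm on [-12, -3, -8, 0, 13, 6, 4, -9]:

Scanning through the array:
Position 1 (value -3): max_ending_here = -3, max_so_far = -3
Position 2 (value -8): max_ending_here = -8, max_so_far = -3
Position 3 (value 0): max_ending_here = 0, max_so_far = 0
Position 4 (value 13): max_ending_here = 13, max_so_far = 13
Position 5 (value 6): max_ending_here = 19, max_so_far = 19
Position 6 (value 4): max_ending_here = 23, max_so_far = 23
Position 7 (value -9): max_ending_here = 14, max_so_far = 23

Maximum subarray: [0, 13, 6, 4]
Maximum sum: 23

The maximum subarray is [0, 13, 6, 4] with sum 23. This subarray runs from index 3 to index 6.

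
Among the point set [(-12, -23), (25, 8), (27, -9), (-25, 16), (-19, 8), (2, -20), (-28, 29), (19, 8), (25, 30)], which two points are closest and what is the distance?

Computing all pairwise distances among 9 points:

d((-12, -23), (25, 8)) = 48.2701
d((-12, -23), (27, -9)) = 41.4367
d((-12, -23), (-25, 16)) = 41.1096
d((-12, -23), (-19, 8)) = 31.7805
d((-12, -23), (2, -20)) = 14.3178
d((-12, -23), (-28, 29)) = 54.4059
d((-12, -23), (19, 8)) = 43.8406
d((-12, -23), (25, 30)) = 64.6375
d((25, 8), (27, -9)) = 17.1172
d((25, 8), (-25, 16)) = 50.636
d((25, 8), (-19, 8)) = 44.0
d((25, 8), (2, -20)) = 36.2353
d((25, 8), (-28, 29)) = 57.0088
d((25, 8), (19, 8)) = 6.0 <-- minimum
d((25, 8), (25, 30)) = 22.0
d((27, -9), (-25, 16)) = 57.6975
d((27, -9), (-19, 8)) = 49.0408
d((27, -9), (2, -20)) = 27.313
d((27, -9), (-28, 29)) = 66.8506
d((27, -9), (19, 8)) = 18.7883
d((27, -9), (25, 30)) = 39.0512
d((-25, 16), (-19, 8)) = 10.0
d((-25, 16), (2, -20)) = 45.0
d((-25, 16), (-28, 29)) = 13.3417
d((-25, 16), (19, 8)) = 44.7214
d((-25, 16), (25, 30)) = 51.923
d((-19, 8), (2, -20)) = 35.0
d((-19, 8), (-28, 29)) = 22.8473
d((-19, 8), (19, 8)) = 38.0
d((-19, 8), (25, 30)) = 49.1935
d((2, -20), (-28, 29)) = 57.4543
d((2, -20), (19, 8)) = 32.7567
d((2, -20), (25, 30)) = 55.0364
d((-28, 29), (19, 8)) = 51.4782
d((-28, 29), (25, 30)) = 53.0094
d((19, 8), (25, 30)) = 22.8035

Closest pair: (25, 8) and (19, 8) with distance 6.0

The closest pair is (25, 8) and (19, 8) with Euclidean distance 6.0. For 9 points, brute-force pairwise comparison is shown above. For large n, the divide-and-conquer algorithm (sort by x, recurse on halves, check the dividing strip) achieves O(n log n).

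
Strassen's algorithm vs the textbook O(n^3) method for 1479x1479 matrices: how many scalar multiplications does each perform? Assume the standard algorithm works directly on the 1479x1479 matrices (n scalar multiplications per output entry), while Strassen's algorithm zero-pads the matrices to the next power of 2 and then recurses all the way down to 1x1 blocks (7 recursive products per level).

Matrix multiplication for 1479x1479 matrices:

Strassen's algorithm requires power-of-2 dimensions. Pad 1479x1479 to 2048x2048 (next power of 2).

Standard algorithm: 1479^3 = 3235225239 multiplications
Strassen's algorithm: 7^(log2(2048)) = 7^11 = 1977326743 multiplications
Savings: 3235225239 - 1977326743 = 1257898496 multiplications

Standard: 3235225239 multiplications (1479^3). Strassen: 1977326743 multiplications (7^11, after padding to 2048x2048). Strassen reduces 8 recursive multiplications to 7 at each level.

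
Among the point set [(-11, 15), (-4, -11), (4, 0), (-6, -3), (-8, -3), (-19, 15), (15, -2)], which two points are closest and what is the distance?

Computing all pairwise distances among 7 points:

d((-11, 15), (-4, -11)) = 26.9258
d((-11, 15), (4, 0)) = 21.2132
d((-11, 15), (-6, -3)) = 18.6815
d((-11, 15), (-8, -3)) = 18.2483
d((-11, 15), (-19, 15)) = 8.0
d((-11, 15), (15, -2)) = 31.0644
d((-4, -11), (4, 0)) = 13.6015
d((-4, -11), (-6, -3)) = 8.2462
d((-4, -11), (-8, -3)) = 8.9443
d((-4, -11), (-19, 15)) = 30.0167
d((-4, -11), (15, -2)) = 21.0238
d((4, 0), (-6, -3)) = 10.4403
d((4, 0), (-8, -3)) = 12.3693
d((4, 0), (-19, 15)) = 27.4591
d((4, 0), (15, -2)) = 11.1803
d((-6, -3), (-8, -3)) = 2.0 <-- minimum
d((-6, -3), (-19, 15)) = 22.2036
d((-6, -3), (15, -2)) = 21.0238
d((-8, -3), (-19, 15)) = 21.095
d((-8, -3), (15, -2)) = 23.0217
d((-19, 15), (15, -2)) = 38.0132

Closest pair: (-6, -3) and (-8, -3) with distance 2.0

The closest pair is (-6, -3) and (-8, -3) with Euclidean distance 2.0. For 7 points, brute-force pairwise comparison is shown above. For large n, the divide-and-conquer algorithm (sort by x, recurse on halves, check the dividing strip) achieves O(n log n).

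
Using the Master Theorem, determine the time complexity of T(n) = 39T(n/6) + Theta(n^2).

Master Theorem for T(n) = 39T(n/6) + O(n^2):

a = 39, b = 6, c = 2
log_b(a) = log_6(39) = 2.0447

Case 1: c = 2 < log_6(39) = 2.0447
T(n) = O(n^(log_6 39))

For T(n) = 39T(n/6) + O(n^2): log_6(39) = 2.0447. This is Case 1 of the Master Theorem (c < log_b(a), work dominated by leaves), giving O(n^(log_6 39)).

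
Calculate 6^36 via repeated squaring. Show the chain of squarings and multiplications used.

Computing 6^36 by squaring (build up from 6^1; each line after the first costs one multiplication):

6^1 = 6
6^2 = (6^1)^2 = 6^2 = 36
6^4 = (6^2)^2 = 36^2 = 1296
6^8 = (6^4)^2 = 1296^2 = 1679616
6^9 = 6 * 6^8 = 6 * 1679616 = 10077696
6^18 = (6^9)^2 = 10077696^2 = 101559956668416
6^36 = (6^18)^2 = 101559956668416^2 = 10314424798490535546171949056

Result: 10314424798490535546171949056
Multiplications needed: 6 (6 lines after 6^1)

6^36 = 10314424798490535546171949056. Using exponentiation by squaring, this requires 6 multiplications. The key idea: if the exponent is even, square the half-power; if odd, multiply by the base once.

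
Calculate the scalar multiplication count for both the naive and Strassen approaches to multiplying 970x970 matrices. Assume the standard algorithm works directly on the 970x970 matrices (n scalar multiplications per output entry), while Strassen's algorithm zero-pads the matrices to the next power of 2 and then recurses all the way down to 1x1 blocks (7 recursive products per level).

Matrix multiplication for 970x970 matrices:

Strassen's algorithm requires power-of-2 dimensions. Pad 970x970 to 1024x1024 (next power of 2).

Standard algorithm: 970^3 = 912673000 multiplications
Strassen's algorithm: 7^(log2(1024)) = 7^10 = 282475249 multiplications
Savings: 912673000 - 282475249 = 630197751 multiplications

Standard: 912673000 multiplications (970^3). Strassen: 282475249 multiplications (7^10, after padding to 1024x1024). Strassen reduces 8 recursive multiplications to 7 at each level.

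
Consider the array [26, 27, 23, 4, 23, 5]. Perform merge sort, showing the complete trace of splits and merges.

Merge sort trace:

Split: [26, 27, 23, 4, 23, 5] -> [26, 27, 23] and [4, 23, 5]
  Split: [26, 27, 23] -> [26] and [27, 23]
    Split: [27, 23] -> [27] and [23]
    Merge: [27] + [23] -> [23, 27]
  Merge: [26] + [23, 27] -> [23, 26, 27]
  Split: [4, 23, 5] -> [4] and [23, 5]
    Split: [23, 5] -> [23] and [5]
    Merge: [23] + [5] -> [5, 23]
  Merge: [4] + [5, 23] -> [4, 5, 23]
Merge: [23, 26, 27] + [4, 5, 23] -> [4, 5, 23, 23, 26, 27]

Final sorted array: [4, 5, 23, 23, 26, 27]

The merge sort proceeds by recursively splitting the array and merging sorted halves.
After all merges, the sorted array is [4, 5, 23, 23, 26, 27].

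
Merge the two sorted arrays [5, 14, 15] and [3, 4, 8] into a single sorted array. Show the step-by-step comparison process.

Merging process:

Compare 5 vs 3: take 3 from right. Merged: [3]
Compare 5 vs 4: take 4 from right. Merged: [3, 4]
Compare 5 vs 8: take 5 from left. Merged: [3, 4, 5]
Compare 14 vs 8: take 8 from right. Merged: [3, 4, 5, 8]
Append remaining from left: [14, 15]. Merged: [3, 4, 5, 8, 14, 15]

Final merged array: [3, 4, 5, 8, 14, 15]
Total comparisons: 4

The merged array is [3, 4, 5, 8, 14, 15], requiring 4 comparisons. The merge step runs in O(n) time where n is the total number of elements.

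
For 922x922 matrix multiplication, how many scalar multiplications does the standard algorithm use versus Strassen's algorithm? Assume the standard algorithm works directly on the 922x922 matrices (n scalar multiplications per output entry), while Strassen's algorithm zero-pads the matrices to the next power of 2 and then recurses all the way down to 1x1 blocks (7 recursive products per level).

Matrix multiplication for 922x922 matrices:

Strassen's algorithm requires power-of-2 dimensions. Pad 922x922 to 1024x1024 (next power of 2).

Standard algorithm: 922^3 = 783777448 multiplications
Strassen's algorithm: 7^(log2(1024)) = 7^10 = 282475249 multiplications
Savings: 783777448 - 282475249 = 501302199 multiplications

Standard: 783777448 multiplications (922^3). Strassen: 282475249 multiplications (7^10, after padding to 1024x1024). Strassen reduces 8 recursive multiplications to 7 at each level.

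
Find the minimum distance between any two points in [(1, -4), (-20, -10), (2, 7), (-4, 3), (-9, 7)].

Computing all pairwise distances among 5 points:

d((1, -4), (-20, -10)) = 21.8403
d((1, -4), (2, 7)) = 11.0454
d((1, -4), (-4, 3)) = 8.6023
d((1, -4), (-9, 7)) = 14.8661
d((-20, -10), (2, 7)) = 27.8029
d((-20, -10), (-4, 3)) = 20.6155
d((-20, -10), (-9, 7)) = 20.2485
d((2, 7), (-4, 3)) = 7.2111
d((2, 7), (-9, 7)) = 11.0
d((-4, 3), (-9, 7)) = 6.4031 <-- minimum

Closest pair: (-4, 3) and (-9, 7) with distance 6.4031

The closest pair is (-4, 3) and (-9, 7) with Euclidean distance 6.4031. For 5 points, brute-force pairwise comparison is shown above. For large n, the divide-and-conquer algorithm (sort by x, recurse on halves, check the dividing strip) achieves O(n log n).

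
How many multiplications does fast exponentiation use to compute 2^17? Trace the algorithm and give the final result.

Computing 2^17 by squaring (build up from 2^1; each line after the first costs one multiplication):

2^1 = 2
2^2 = (2^1)^2 = 2^2 = 4
2^4 = (2^2)^2 = 4^2 = 16
2^8 = (2^4)^2 = 16^2 = 256
2^16 = (2^8)^2 = 256^2 = 65536
2^17 = 2 * 2^16 = 2 * 65536 = 131072

Result: 131072
Multiplications needed: 5 (5 lines after 2^1)

2^17 = 131072. Using exponentiation by squaring, this requires 5 multiplications. The key idea: if the exponent is even, square the half-power; if odd, multiply by the base once.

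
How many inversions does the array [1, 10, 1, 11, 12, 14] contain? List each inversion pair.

Finding inversions in [1, 10, 1, 11, 12, 14]:

(1, 2): arr[1]=10 > arr[2]=1

Total inversions: 1

The array has 1 inversion(s): (1,2). Each pair (i,j) satisfies i < j and arr[i] > arr[j].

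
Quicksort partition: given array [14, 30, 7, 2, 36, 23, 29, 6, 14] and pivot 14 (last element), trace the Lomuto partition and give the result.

Lomuto partition with pivot = 14:

Initial array: [14, 30, 7, 2, 36, 23, 29, 6, 14]

arr[0]=14 <= 14: swap with position 0, array becomes [14, 30, 7, 2, 36, 23, 29, 6, 14]
arr[1]=30 > 14: no swap
arr[2]=7 <= 14: swap with position 1, array becomes [14, 7, 30, 2, 36, 23, 29, 6, 14]
arr[3]=2 <= 14: swap with position 2, array becomes [14, 7, 2, 30, 36, 23, 29, 6, 14]
arr[4]=36 > 14: no swap
arr[5]=23 > 14: no swap
arr[6]=29 > 14: no swap
arr[7]=6 <= 14: swap with position 3, array becomes [14, 7, 2, 6, 36, 23, 29, 30, 14]

Place pivot at position 4: [14, 7, 2, 6, 14, 23, 29, 30, 36]
Pivot position: 4

After partitioning with pivot 14, the array becomes [14, 7, 2, 6, 14, 23, 29, 30, 36]. The pivot is placed at index 4. All elements to the left of the pivot are <= 14, and all elements to the right are > 14.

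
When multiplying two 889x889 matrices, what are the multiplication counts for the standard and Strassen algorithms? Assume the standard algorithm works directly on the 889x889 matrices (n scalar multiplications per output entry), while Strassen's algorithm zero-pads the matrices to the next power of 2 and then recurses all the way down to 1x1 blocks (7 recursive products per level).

Matrix multiplication for 889x889 matrices:

Strassen's algorithm requires power-of-2 dimensions. Pad 889x889 to 1024x1024 (next power of 2).

Standard algorithm: 889^3 = 702595369 multiplications
Strassen's algorithm: 7^(log2(1024)) = 7^10 = 282475249 multiplications
Savings: 702595369 - 282475249 = 420120120 multiplications

Standard: 702595369 multiplications (889^3). Strassen: 282475249 multiplications (7^10, after padding to 1024x1024). Strassen reduces 8 recursive multiplications to 7 at each level.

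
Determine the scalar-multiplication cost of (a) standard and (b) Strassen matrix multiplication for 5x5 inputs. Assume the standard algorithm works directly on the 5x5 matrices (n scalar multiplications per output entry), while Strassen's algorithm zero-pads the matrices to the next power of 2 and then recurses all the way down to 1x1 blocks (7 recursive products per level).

Matrix multiplication for 5x5 matrices:

Strassen's algorithm requires power-of-2 dimensions. Pad 5x5 to 8x8 (next power of 2).

Standard algorithm: 5^3 = 125 multiplications
Strassen's algorithm: 7^(log2(8)) = 7^3 = 343 multiplications
Difference: 125 - 343 = -218 (Strassen uses MORE here due to padding overhead — for small or just-over-power-of-2 n, padding can outweigh the per-level savings)

Standard: 125 multiplications (5^3). Strassen: 343 multiplications (7^3, after padding to 8x8). Strassen reduces 8 recursive multiplications to 7 at each level.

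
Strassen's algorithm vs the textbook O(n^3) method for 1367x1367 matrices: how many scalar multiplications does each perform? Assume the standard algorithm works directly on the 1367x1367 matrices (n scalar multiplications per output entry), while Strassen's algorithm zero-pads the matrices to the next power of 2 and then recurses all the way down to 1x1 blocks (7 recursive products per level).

Matrix multiplication for 1367x1367 matrices:

Strassen's algorithm requires power-of-2 dimensions. Pad 1367x1367 to 2048x2048 (next power of 2).

Standard algorithm: 1367^3 = 2554497863 multiplications
Strassen's algorithm: 7^(log2(2048)) = 7^11 = 1977326743 multiplications
Savings: 2554497863 - 1977326743 = 577171120 multiplications

Standard: 2554497863 multiplications (1367^3). Strassen: 1977326743 multiplications (7^11, after padding to 2048x2048). Strassen reduces 8 recursive multiplications to 7 at each level.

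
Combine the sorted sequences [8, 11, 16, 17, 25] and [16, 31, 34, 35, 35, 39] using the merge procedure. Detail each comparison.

Merging process:

Compare 8 vs 16: take 8 from left. Merged: [8]
Compare 11 vs 16: take 11 from left. Merged: [8, 11]
Compare 16 vs 16: take 16 from left. Merged: [8, 11, 16]
Compare 17 vs 16: take 16 from right. Merged: [8, 11, 16, 16]
Compare 17 vs 31: take 17 from left. Merged: [8, 11, 16, 16, 17]
Compare 25 vs 31: take 25 from left. Merged: [8, 11, 16, 16, 17, 25]
Append remaining from right: [31, 34, 35, 35, 39]. Merged: [8, 11, 16, 16, 17, 25, 31, 34, 35, 35, 39]

Final merged array: [8, 11, 16, 16, 17, 25, 31, 34, 35, 35, 39]
Total comparisons: 6

The merged array is [8, 11, 16, 16, 17, 25, 31, 34, 35, 35, 39], requiring 6 comparisons. The merge step runs in O(n) time where n is the total number of elements.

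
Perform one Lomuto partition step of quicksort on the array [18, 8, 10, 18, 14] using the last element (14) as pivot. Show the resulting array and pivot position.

Lomuto partition with pivot = 14:

Initial array: [18, 8, 10, 18, 14]

arr[0]=18 > 14: no swap
arr[1]=8 <= 14: swap with position 0, array becomes [8, 18, 10, 18, 14]
arr[2]=10 <= 14: swap with position 1, array becomes [8, 10, 18, 18, 14]
arr[3]=18 > 14: no swap

Place pivot at position 2: [8, 10, 14, 18, 18]
Pivot position: 2

After partitioning with pivot 14, the array becomes [8, 10, 14, 18, 18]. The pivot is placed at index 2. All elements to the left of the pivot are <= 14, and all elements to the right are > 14.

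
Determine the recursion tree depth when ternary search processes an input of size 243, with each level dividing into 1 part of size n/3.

For divide and conquer with division factor 3:

Problem sizes at each level:
Level 0: 243
Level 1: 81
Level 2: 27
Level 3: 9
Level 4: 3
Level 5: 1

The root is level 0 and the size-1 base case is level 5 (the tree spans levels 0 through 5, i.e. 6 levels counting the root), so the depth is the number of divisions: log_3(243) = 5

The recursion tree depth is log_3(243) = 5. At each level, the problem size is divided by 3, so it takes 5 divisions to reduce to a base case of size 1. The algorithm makes 1 recursive call at each level.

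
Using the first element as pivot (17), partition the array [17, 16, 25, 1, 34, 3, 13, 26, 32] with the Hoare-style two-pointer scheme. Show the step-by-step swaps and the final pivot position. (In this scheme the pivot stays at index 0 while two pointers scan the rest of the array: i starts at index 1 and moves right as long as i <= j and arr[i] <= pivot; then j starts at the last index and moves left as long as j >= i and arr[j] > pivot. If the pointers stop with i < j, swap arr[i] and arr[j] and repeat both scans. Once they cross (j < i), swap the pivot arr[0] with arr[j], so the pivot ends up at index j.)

Hoare-style two-pointer partition with pivot = 17:

Initial array: [17, 16, 25, 1, 34, 3, 13, 26, 32]

Pointers start at i = 1, j = 8.
i stops at index 2 (arr[2]=25 > 17), j stops at index 6 (arr[6]=13 <= 17): swap arr[2] and arr[6], array becomes [17, 16, 13, 1, 34, 3, 25, 26, 32]
i stops at index 4 (arr[4]=34 > 17), j stops at index 5 (arr[5]=3 <= 17): swap arr[4] and arr[5], array becomes [17, 16, 13, 1, 3, 34, 25, 26, 32]
i ends at 5, j ends at 4: the pointers have crossed (j < i), so scanning stops.

Swap pivot arr[0] with arr[4] to place pivot at position 4: [3, 16, 13, 1, 17, 34, 25, 26, 32]
Pivot position: 4

After partitioning with pivot 17, the array becomes [3, 16, 13, 1, 17, 34, 25, 26, 32]. The pivot is placed at index 4. All elements to the left of the pivot are <= 17, and all elements to the right are > 17.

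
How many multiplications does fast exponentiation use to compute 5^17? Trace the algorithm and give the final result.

Computing 5^17 by squaring (build up from 5^1; each line after the first costs one multiplication):

5^1 = 5
5^2 = (5^1)^2 = 5^2 = 25
5^4 = (5^2)^2 = 25^2 = 625
5^8 = (5^4)^2 = 625^2 = 390625
5^16 = (5^8)^2 = 390625^2 = 152587890625
5^17 = 5 * 5^16 = 5 * 152587890625 = 762939453125

Result: 762939453125
Multiplications needed: 5 (5 lines after 5^1)

5^17 = 762939453125. Using exponentiation by squaring, this requires 5 multiplications. The key idea: if the exponent is even, square the half-power; if odd, multiply by the base once.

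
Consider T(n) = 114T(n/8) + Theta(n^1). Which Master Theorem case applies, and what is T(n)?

Master Theorem for T(n) = 114T(n/8) + O(n^1):

a = 114, b = 8, c = 1
log_b(a) = log_8(114) = 2.2776

Case 1: c = 1 < log_8(114) = 2.2776
T(n) = O(n^(log_8 114))

For T(n) = 114T(n/8) + O(n^1): log_8(114) = 2.2776. This is Case 1 of the Master Theorem (c < log_b(a), work dominated by leaves), giving O(n^(log_8 114)).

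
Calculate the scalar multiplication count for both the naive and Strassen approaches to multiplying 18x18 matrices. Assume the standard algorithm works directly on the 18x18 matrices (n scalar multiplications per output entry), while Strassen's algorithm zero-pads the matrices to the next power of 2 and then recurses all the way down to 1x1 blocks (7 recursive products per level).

Matrix multiplication for 18x18 matrices:

Strassen's algorithm requires power-of-2 dimensions. Pad 18x18 to 32x32 (next power of 2).

Standard algorithm: 18^3 = 5832 multiplications
Strassen's algorithm: 7^(log2(32)) = 7^5 = 16807 multiplications
Difference: 5832 - 16807 = -10975 (Strassen uses MORE here due to padding overhead — for small or just-over-power-of-2 n, padding can outweigh the per-level savings)

Standard: 5832 multiplications (18^3). Strassen: 16807 multiplications (7^5, after padding to 32x32). Strassen reduces 8 recursive multiplications to 7 at each level.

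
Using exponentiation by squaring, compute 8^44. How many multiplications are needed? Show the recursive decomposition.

Computing 8^44 by squaring (build up from 8^1; each line after the first costs one multiplication):

8^1 = 8
8^2 = (8^1)^2 = 8^2 = 64
8^4 = (8^2)^2 = 64^2 = 4096
8^5 = 8 * 8^4 = 8 * 4096 = 32768
8^10 = (8^5)^2 = 32768^2 = 1073741824
8^11 = 8 * 8^10 = 8 * 1073741824 = 8589934592
8^22 = (8^11)^2 = 8589934592^2 = 73786976294838206464
8^44 = (8^22)^2 = 73786976294838206464^2 = 5444517870735015415413993718908291383296

Result: 5444517870735015415413993718908291383296
Multiplications needed: 7 (7 lines after 8^1)

8^44 = 5444517870735015415413993718908291383296. Using exponentiation by squaring, this requires 7 multiplications. The key idea: if the exponent is even, square the half-power; if odd, multiply by the base once.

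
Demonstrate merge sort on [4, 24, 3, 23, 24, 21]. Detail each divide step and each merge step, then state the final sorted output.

Merge sort trace:

Split: [4, 24, 3, 23, 24, 21] -> [4, 24, 3] and [23, 24, 21]
  Split: [4, 24, 3] -> [4] and [24, 3]
    Split: [24, 3] -> [24] and [3]
    Merge: [24] + [3] -> [3, 24]
  Merge: [4] + [3, 24] -> [3, 4, 24]
  Split: [23, 24, 21] -> [23] and [24, 21]
    Split: [24, 21] -> [24] and [21]
    Merge: [24] + [21] -> [21, 24]
  Merge: [23] + [21, 24] -> [21, 23, 24]
Merge: [3, 4, 24] + [21, 23, 24] -> [3, 4, 21, 23, 24, 24]

Final sorted array: [3, 4, 21, 23, 24, 24]

The merge sort proceeds by recursively splitting the array and merging sorted halves.
After all merges, the sorted array is [3, 4, 21, 23, 24, 24].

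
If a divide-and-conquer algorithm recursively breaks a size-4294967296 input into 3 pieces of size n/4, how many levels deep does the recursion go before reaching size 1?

For divide and conquer with division factor 4:

Problem sizes at each level:
Level 0: 4294967296
Level 1: 1073741824
Level 2: 268435456
Level 3: 67108864
Level 4: 16777216
Level 5: 4194304
Level 6: 1048576
Level 7: 262144
Level 8: 65536
Level 9: 16384
Level 10: 4096
Level 11: 1024
Level 12: 256
Level 13: 64
Level 14: 16
Level 15: 4
Level 16: 1

The root is level 0 and the size-1 base case is level 16 (the tree spans levels 0 through 16, i.e. 17 levels counting the root), so the depth is the number of divisions: log_4(4294967296) = 16

The recursion tree depth is log_4(4294967296) = 16. At each level, the problem size is divided by 4, so it takes 16 divisions to reduce to a base case of size 1. The algorithm makes 3 recursive calls at each level.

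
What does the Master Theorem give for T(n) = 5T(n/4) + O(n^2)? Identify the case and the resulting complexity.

Master Theorem for T(n) = 5T(n/4) + O(n^2):

a = 5, b = 4, c = 2
log_b(a) = log_4(5) = 1.1610

Case 3: c = 2 > log_4(5) = 1.1610
T(n) = O(n^2) = O(n^2)

For T(n) = 5T(n/4) + O(n^2): log_4(5) = 1.1610. This is Case 3 of the Master Theorem (c > log_b(a), work dominated by root), giving O(n^2).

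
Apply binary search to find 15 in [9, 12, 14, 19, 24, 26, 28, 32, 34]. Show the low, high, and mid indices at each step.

Binary search for 15 in [9, 12, 14, 19, 24, 26, 28, 32, 34]:

lo=0, hi=8, mid=4, arr[mid]=24 -> 24 > 15, search left half
lo=0, hi=3, mid=1, arr[mid]=12 -> 12 < 15, search right half
lo=2, hi=3, mid=2, arr[mid]=14 -> 14 < 15, search right half
lo=3, hi=3, mid=3, arr[mid]=19 -> 19 > 15, search left half
lo=3 > hi=2, target 15 not found

Binary search determines that 15 is not in the array after 4 comparisons. The search space was exhausted without finding the target.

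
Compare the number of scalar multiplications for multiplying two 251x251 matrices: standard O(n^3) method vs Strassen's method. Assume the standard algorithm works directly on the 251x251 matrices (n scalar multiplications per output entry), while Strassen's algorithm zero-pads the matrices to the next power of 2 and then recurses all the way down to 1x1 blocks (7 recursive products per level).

Matrix multiplication for 251x251 matrices:

Strassen's algorithm requires power-of-2 dimensions. Pad 251x251 to 256x256 (next power of 2).

Standard algorithm: 251^3 = 15813251 multiplications
Strassen's algorithm: 7^(log2(256)) = 7^8 = 5764801 multiplications
Savings: 15813251 - 5764801 = 10048450 multiplications

Standard: 15813251 multiplications (251^3). Strassen: 5764801 multiplications (7^8, after padding to 256x256). Strassen reduces 8 recursive multiplications to 7 at each level.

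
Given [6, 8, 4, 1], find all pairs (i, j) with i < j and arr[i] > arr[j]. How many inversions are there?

Finding inversions in [6, 8, 4, 1]:

(0, 2): arr[0]=6 > arr[2]=4
(0, 3): arr[0]=6 > arr[3]=1
(1, 2): arr[1]=8 > arr[2]=4
(1, 3): arr[1]=8 > arr[3]=1
(2, 3): arr[2]=4 > arr[3]=1

Total inversions: 5

The array has 5 inversion(s): (0,2), (0,3), (1,2), (1,3), (2,3). Each pair (i,j) satisfies i < j and arr[i] > arr[j].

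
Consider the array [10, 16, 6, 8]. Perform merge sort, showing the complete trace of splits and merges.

Merge sort trace:

Split: [10, 16, 6, 8] -> [10, 16] and [6, 8]
  Split: [10, 16] -> [10] and [16]
  Merge: [10] + [16] -> [10, 16]
  Split: [6, 8] -> [6] and [8]
  Merge: [6] + [8] -> [6, 8]
Merge: [10, 16] + [6, 8] -> [6, 8, 10, 16]

Final sorted array: [6, 8, 10, 16]

The merge sort proceeds by recursively splitting the array and merging sorted halves.
After all merges, the sorted array is [6, 8, 10, 16].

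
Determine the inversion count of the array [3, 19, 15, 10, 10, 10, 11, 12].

Finding inversions in [3, 19, 15, 10, 10, 10, 11, 12]:

(1, 2): arr[1]=19 > arr[2]=15
(1, 3): arr[1]=19 > arr[3]=10
(1, 4): arr[1]=19 > arr[4]=10
(1, 5): arr[1]=19 > arr[5]=10
(1, 6): arr[1]=19 > arr[6]=11
(1, 7): arr[1]=19 > arr[7]=12
(2, 3): arr[2]=15 > arr[3]=10
(2, 4): arr[2]=15 > arr[4]=10
(2, 5): arr[2]=15 > arr[5]=10
(2, 6): arr[2]=15 > arr[6]=11
(2, 7): arr[2]=15 > arr[7]=12

Total inversions: 11

The array has 11 inversion(s): (1,2), (1,3), (1,4), (1,5), (1,6), (1,7), (2,3), (2,4), (2,5), (2,6), (2,7). Each pair (i,j) satisfies i < j and arr[i] > arr[j].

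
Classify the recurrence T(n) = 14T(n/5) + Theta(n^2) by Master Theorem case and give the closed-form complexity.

Master Theorem for T(n) = 14T(n/5) + O(n^2):

a = 14, b = 5, c = 2
log_b(a) = log_5(14) = 1.6397

Case 3: c = 2 > log_5(14) = 1.6397
T(n) = O(n^2) = O(n^2)

For T(n) = 14T(n/5) + O(n^2): log_5(14) = 1.6397. This is Case 3 of the Master Theorem (c > log_b(a), work dominated by root), giving O(n^2).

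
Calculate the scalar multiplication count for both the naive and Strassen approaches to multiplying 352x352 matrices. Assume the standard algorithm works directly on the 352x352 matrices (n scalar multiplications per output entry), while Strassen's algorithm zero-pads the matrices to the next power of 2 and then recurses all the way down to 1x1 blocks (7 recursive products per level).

Matrix multiplication for 352x352 matrices:

Strassen's algorithm requires power-of-2 dimensions. Pad 352x352 to 512x512 (next power of 2).

Standard algorithm: 352^3 = 43614208 multiplications
Strassen's algorithm: 7^(log2(512)) = 7^9 = 40353607 multiplications
Savings: 43614208 - 40353607 = 3260601 multiplications

Standard: 43614208 multiplications (352^3). Strassen: 40353607 multiplications (7^9, after padding to 512x512). Strassen reduces 8 recursive multiplications to 7 at each level.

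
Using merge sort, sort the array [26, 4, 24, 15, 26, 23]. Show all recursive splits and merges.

Merge sort trace:

Split: [26, 4, 24, 15, 26, 23] -> [26, 4, 24] and [15, 26, 23]
  Split: [26, 4, 24] -> [26] and [4, 24]
    Split: [4, 24] -> [4] and [24]
    Merge: [4] + [24] -> [4, 24]
  Merge: [26] + [4, 24] -> [4, 24, 26]
  Split: [15, 26, 23] -> [15] and [26, 23]
    Split: [26, 23] -> [26] and [23]
    Merge: [26] + [23] -> [23, 26]
  Merge: [15] + [23, 26] -> [15, 23, 26]
Merge: [4, 24, 26] + [15, 23, 26] -> [4, 15, 23, 24, 26, 26]

Final sorted array: [4, 15, 23, 24, 26, 26]

The merge sort proceeds by recursively splitting the array and merging sorted halves.
After all merges, the sorted array is [4, 15, 23, 24, 26, 26].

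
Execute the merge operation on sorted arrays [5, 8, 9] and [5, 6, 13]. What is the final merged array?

Merging process:

Compare 5 vs 5: take 5 from left. Merged: [5]
Compare 8 vs 5: take 5 from right. Merged: [5, 5]
Compare 8 vs 6: take 6 from right. Merged: [5, 5, 6]
Compare 8 vs 13: take 8 from left. Merged: [5, 5, 6, 8]
Compare 9 vs 13: take 9 from left. Merged: [5, 5, 6, 8, 9]
Append remaining from right: [13]. Merged: [5, 5, 6, 8, 9, 13]

Final merged array: [5, 5, 6, 8, 9, 13]
Total comparisons: 5

The merged array is [5, 5, 6, 8, 9, 13], requiring 5 comparisons. The merge step runs in O(n) time where n is the total number of elements.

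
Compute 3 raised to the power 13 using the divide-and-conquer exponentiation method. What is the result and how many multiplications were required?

Computing 3^13 by squaring (build up from 3^1; each line after the first costs one multiplication):

3^1 = 3
3^2 = (3^1)^2 = 3^2 = 9
3^3 = 3 * 3^2 = 3 * 9 = 27
3^6 = (3^3)^2 = 27^2 = 729
3^12 = (3^6)^2 = 729^2 = 531441
3^13 = 3 * 3^12 = 3 * 531441 = 1594323

Result: 1594323
Multiplications needed: 5 (5 lines after 3^1)

3^13 = 1594323. Using exponentiation by squaring, this requires 5 multiplications. The key idea: if the exponent is even, square the half-power; if odd, multiply by the base once.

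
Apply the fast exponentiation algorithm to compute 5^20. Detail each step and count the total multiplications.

Computing 5^20 by squaring (build up from 5^1; each line after the first costs one multiplication):

5^1 = 5
5^2 = (5^1)^2 = 5^2 = 25
5^4 = (5^2)^2 = 25^2 = 625
5^5 = 5 * 5^4 = 5 * 625 = 3125
5^10 = (5^5)^2 = 3125^2 = 9765625
5^20 = (5^10)^2 = 9765625^2 = 95367431640625

Result: 95367431640625
Multiplications needed: 5 (5 lines after 5^1)

5^20 = 95367431640625. Using exponentiation by squaring, this requires 5 multiplications. The key idea: if the exponent is even, square the half-power; if odd, multiply by the base once.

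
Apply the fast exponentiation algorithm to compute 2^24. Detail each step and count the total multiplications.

Computing 2^24 by squaring (build up from 2^1; each line after the first costs one multiplication):

2^1 = 2
2^2 = (2^1)^2 = 2^2 = 4
2^3 = 2 * 2^2 = 2 * 4 = 8
2^6 = (2^3)^2 = 8^2 = 64
2^12 = (2^6)^2 = 64^2 = 4096
2^24 = (2^12)^2 = 4096^2 = 16777216

Result: 16777216
Multiplications needed: 5 (5 lines after 2^1)

2^24 = 16777216. Using exponentiation by squaring, this requires 5 multiplications. The key idea: if the exponent is even, square the half-power; if odd, multiply by the base once.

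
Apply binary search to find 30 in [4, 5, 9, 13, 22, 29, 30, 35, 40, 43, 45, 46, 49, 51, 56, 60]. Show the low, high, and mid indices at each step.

Binary search for 30 in [4, 5, 9, 13, 22, 29, 30, 35, 40, 43, 45, 46, 49, 51, 56, 60]:

lo=0, hi=15, mid=7, arr[mid]=35 -> 35 > 30, search left half
lo=0, hi=6, mid=3, arr[mid]=13 -> 13 < 30, search right half
lo=4, hi=6, mid=5, arr[mid]=29 -> 29 < 30, search right half
lo=6, hi=6, mid=6, arr[mid]=30 -> Found target at index 6!

Binary search finds 30 at index 6 after 4 comparisons. The search repeatedly halves the search space by comparing with the middle element.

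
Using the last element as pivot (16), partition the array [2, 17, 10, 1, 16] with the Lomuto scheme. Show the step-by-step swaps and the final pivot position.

Lomuto partition with pivot = 16:

Initial array: [2, 17, 10, 1, 16]

arr[0]=2 <= 16: swap with position 0, array becomes [2, 17, 10, 1, 16]
arr[1]=17 > 16: no swap
arr[2]=10 <= 16: swap with position 1, array becomes [2, 10, 17, 1, 16]
arr[3]=1 <= 16: swap with position 2, array becomes [2, 10, 1, 17, 16]

Place pivot at position 3: [2, 10, 1, 16, 17]
Pivot position: 3

After partitioning with pivot 16, the array becomes [2, 10, 1, 16, 17]. The pivot is placed at index 3. All elements to the left of the pivot are <= 16, and all elements to the right are > 16.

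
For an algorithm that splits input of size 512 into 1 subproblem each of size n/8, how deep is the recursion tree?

For divide and conquer with division factor 8:

Problem sizes at each level:
Level 0: 512
Level 1: 64
Level 2: 8
Level 3: 1

The root is level 0 and the size-1 base case is level 3 (the tree spans levels 0 through 3, i.e. 4 levels counting the root), so the depth is the number of divisions: log_8(512) = 3

The recursion tree depth is log_8(512) = 3. At each level, the problem size is divided by 8, so it takes 3 divisions to reduce to a base case of size 1. The algorithm makes 1 recursive call at each level.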